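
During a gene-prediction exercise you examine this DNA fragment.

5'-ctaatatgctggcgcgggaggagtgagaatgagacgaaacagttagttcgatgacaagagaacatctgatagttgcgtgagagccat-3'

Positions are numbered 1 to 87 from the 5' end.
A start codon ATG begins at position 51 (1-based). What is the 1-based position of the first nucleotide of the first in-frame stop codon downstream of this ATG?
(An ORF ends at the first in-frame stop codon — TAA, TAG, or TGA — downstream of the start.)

Codons from position 51: ATG (51–53), ACA (54–56), AGA (57–59), GAA (60–62), CAT (63–65), CTG (66–68), ATA (69–71), GTT (72–74), GCG (75–77), TGA (78–80).
TGA is a stop codon; it begins at position 78.

78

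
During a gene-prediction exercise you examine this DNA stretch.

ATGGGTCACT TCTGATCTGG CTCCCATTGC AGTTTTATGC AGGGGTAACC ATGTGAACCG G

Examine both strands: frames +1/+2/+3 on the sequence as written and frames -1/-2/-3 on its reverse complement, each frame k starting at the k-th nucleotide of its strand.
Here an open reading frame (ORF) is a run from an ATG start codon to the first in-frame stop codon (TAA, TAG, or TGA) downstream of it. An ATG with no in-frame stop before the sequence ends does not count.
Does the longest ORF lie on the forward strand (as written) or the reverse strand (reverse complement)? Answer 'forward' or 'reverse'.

Reverse complement (5'→3'): CCGGTTCACATGGTTACCCCTGCATAAAACTGCAATGGGAGCCAGATCAGAAGTGACCCAT
Frame +1: ATG GGT CAC TTC TGA TCT GGC TCC CAT TGC AGT TTT ATG CAG GGG TAA CCA TGT GAA CCG — ATG at 1, stop TGA at 13 → 15 nt; ATG at 37, stop TAA at 46 → 12 nt.
Frame +2: TGG GTC ACT TCT GAT CTG GCT CCC ATT GCA GTT TTA TGC AGG GGT AAC CAT GTG AAC CGG — no ATG→stop ORF.
Frame +3: GGG TCA CTT CTG ATC TGG CTC CCA TTG CAG TTT TAT GCA GGG GTA ACC ATG TGA ACC — ATG at 51, stop TGA at 54 → 6 nt.
Frame -1: CCG GTT CAC ATG GTT ACC CCT GCA TAA AAC TGC AAT GGG AGC CAG ATC AGA AGT GAC CCA — ATG at 10, stop TAA at 25 → 18 nt.
Frame -2: CGG TTC ACA TGG TTA CCC CTG CAT AAA ACT GCA ATG GGA GCC AGA TCA GAA GTG ACC CAT — no ATG→stop ORF.
Frame -3: GGT TCA CAT GGT TAC CCC TGC ATA AAA CTG CAA TGG GAG CCA GAT CAG AAG TGA CCC — no ATG→stop ORF.
Forward-strand max 15 nt; reverse-strand max 18 nt. The reverse strand has the longer ORF.

reverse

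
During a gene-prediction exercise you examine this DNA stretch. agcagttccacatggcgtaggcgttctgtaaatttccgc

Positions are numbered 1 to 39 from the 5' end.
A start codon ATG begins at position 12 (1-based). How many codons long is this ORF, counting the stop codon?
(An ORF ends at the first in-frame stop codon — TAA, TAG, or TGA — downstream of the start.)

3

Codons from position 12: ATG (12–14), GCG (15–17), TAG (18–20).
TAG is the first in-frame stop; that's 3 codons including the stop.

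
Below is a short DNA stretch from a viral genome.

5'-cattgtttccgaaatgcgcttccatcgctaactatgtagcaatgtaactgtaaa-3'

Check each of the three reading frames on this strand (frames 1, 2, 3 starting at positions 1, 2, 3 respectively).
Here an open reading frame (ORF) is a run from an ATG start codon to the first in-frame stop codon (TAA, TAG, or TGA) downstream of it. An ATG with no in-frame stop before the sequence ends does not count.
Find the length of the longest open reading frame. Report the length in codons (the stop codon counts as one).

Frame 1: CAT TGT TTC CGA AAT GCG CTT CCA TCG CTA ACT ATG TAG CAA TGT AAC TGT AAA — ATG at 34, stop TAG at 37 → 6 nt.
Frame 2: ATT GTT TCC GAA ATG CGC TTC CAT CGC TAA CTA TGT AGC AAT GTA ACT GTA — ATG at 14, stop TAA at 29 → 18 nt.
Frame 3: TTG TTT CCG AAA TGC GCT TCC ATC GCT AAC TAT GTA GCA ATG TAA CTG TAA — ATG at 42, stop TAA at 45 → 6 nt.
Longest: frame 2, positions 14–31, 18 nt = 6 codons = 5 aa. → 6 codons.

6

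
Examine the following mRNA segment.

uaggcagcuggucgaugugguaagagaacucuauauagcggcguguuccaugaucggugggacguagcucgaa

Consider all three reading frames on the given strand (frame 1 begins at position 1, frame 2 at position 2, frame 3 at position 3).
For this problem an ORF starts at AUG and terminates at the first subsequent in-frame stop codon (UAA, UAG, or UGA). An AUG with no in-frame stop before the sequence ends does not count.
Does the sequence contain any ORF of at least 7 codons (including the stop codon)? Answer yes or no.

no

Frame 1: UAG GCA GCU GGU CGA UGU GGU AAG AGA ACU CUA UAU AGC GGC GUG UUC CAU GAU CGG UGG GAC GUA GCU CGA — no AUG→stop ORF.
Frame 2: AGG CAG CUG GUC GAU GUG GUA AGA GAA CUC UAU AUA GCG GCG UGU UCC AUG AUC GGU GGG ACG UAG CUC GAA — AUG at 50, stop UAG at 65 → 18 nt.
Frame 3: GGC AGC UGG UCG AUG UGG UAA GAG AAC UCU AUA UAG CGG CGU GUU CCA UGA UCG GUG GGA CGU AGC UCG — AUG at 15, stop UAA at 21 → 9 nt.
Largest ORF found is 6 codons < 7, so no.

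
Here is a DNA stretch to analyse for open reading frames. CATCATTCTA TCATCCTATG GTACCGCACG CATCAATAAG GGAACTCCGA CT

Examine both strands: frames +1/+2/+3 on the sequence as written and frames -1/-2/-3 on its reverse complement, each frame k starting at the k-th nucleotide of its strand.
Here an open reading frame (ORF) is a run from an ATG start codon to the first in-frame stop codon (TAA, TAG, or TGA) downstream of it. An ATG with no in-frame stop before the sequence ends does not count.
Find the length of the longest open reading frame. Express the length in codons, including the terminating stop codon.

6

Reverse complement (5'→3'): AGTCGGAGTTCCCTTATTGATGCGTGCGGTACCATAGGATGATAGAATGATG
Frame +1: CAT CAT TCT ATC ATC CTA TGG TAC CGC ACG CAT CAA TAA GGG AAC TCC GAC — no ATG→stop ORF.
Frame +2: ATC ATT CTA TCA TCC TAT GGT ACC GCA CGC ATC AAT AAG GGA ACT CCG ACT — no ATG→stop ORF.
Frame +3: TCA TTC TAT CAT CCT ATG GTA CCG CAC GCA TCA ATA AGG GAA CTC CGA — no ATG→stop ORF.
Frame -1: AGT CGG AGT TCC CTT ATT GAT GCG TGC GGT ACC ATA GGA TGA TAG AAT GAT — no ATG→stop ORF.
Frame -2: GTC GGA GTT CCC TTA TTG ATG CGT GCG GTA CCA TAG GAT GAT AGA ATG ATG — ATG at 20, stop TAG at 35 → 18 nt.
Frame -3: TCG GAG TTC CCT TAT TGA TGC GTG CGG TAC CAT AGG ATG ATA GAA TGA — ATG at 39, stop TGA at 48 → 12 nt.
Longest: frame -2, positions 20–37, 18 nt = 6 codons = 5 aa. → 6 codons.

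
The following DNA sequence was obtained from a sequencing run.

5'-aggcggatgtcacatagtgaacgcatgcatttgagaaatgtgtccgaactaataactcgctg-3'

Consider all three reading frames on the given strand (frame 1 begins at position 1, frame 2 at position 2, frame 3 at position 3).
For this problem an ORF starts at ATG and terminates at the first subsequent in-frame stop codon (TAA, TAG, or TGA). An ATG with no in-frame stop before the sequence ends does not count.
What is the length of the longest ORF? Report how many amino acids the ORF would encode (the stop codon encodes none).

4

Frame 1: AGG CGG ATG TCA CAT AGT GAA CGC ATG CAT TTG AGA AAT GTG TCC GAA CTA ATA ACT CGC — no ATG→stop ORF.
Frame 2: GGC GGA TGT CAC ATA GTG AAC GCA TGC ATT TGA GAA ATG TGT CCG AAC TAA TAA CTC GCT — ATG at 38, stop TAA at 50 → 15 nt.
Frame 3: GCG GAT GTC ACA TAG TGA ACG CAT GCA TTT GAG AAA TGT GTC CGA ACT AAT AAC TCG CTG — no ATG→stop ORF.
Longest: frame 2, positions 38–52, 15 nt = 5 codons = 4 aa. → 4 amino acids.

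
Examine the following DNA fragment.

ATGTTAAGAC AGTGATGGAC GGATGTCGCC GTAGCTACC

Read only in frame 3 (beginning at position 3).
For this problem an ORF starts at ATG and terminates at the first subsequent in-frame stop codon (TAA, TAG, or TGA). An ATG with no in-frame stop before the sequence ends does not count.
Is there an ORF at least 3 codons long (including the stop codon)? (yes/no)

Frame 3: GTT AAG ACA GTG ATG GAC GGA TGT CGC CGT AGC TAC — no ATG→stop ORF.
Largest ORF found is 0 codons < 3, so no.

no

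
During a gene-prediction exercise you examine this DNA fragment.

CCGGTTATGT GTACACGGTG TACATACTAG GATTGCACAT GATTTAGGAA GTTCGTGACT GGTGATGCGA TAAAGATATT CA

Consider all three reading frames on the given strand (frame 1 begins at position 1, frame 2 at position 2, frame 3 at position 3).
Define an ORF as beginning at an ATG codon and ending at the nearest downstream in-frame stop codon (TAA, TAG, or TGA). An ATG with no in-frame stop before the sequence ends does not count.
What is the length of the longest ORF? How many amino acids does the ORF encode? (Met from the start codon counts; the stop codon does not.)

Frame 1: CCG GTT ATG TGT ACA CGG TGT ACA TAC TAG GAT TGC ACA TGA TTT AGG AAG TTC GTG ACT GGT GAT GCG ATA AAG ATA TTC — ATG at 7, stop TAG at 28 → 24 nt.
Frame 2: CGG TTA TGT GTA CAC GGT GTA CAT ACT AGG ATT GCA CAT GAT TTA GGA AGT TCG TGA CTG GTG ATG CGA TAA AGA TAT TCA — ATG at 65, stop TAA at 71 → 9 nt.
Frame 3: GGT TAT GTG TAC ACG GTG TAC ATA CTA GGA TTG CAC ATG ATT TAG GAA GTT CGT GAC TGG TGA TGC GAT AAA GAT ATT — ATG at 39, stop TAG at 45 → 9 nt.
Longest: frame 1, positions 7–30, 24 nt = 8 codons = 7 aa. → 7 amino acids.

7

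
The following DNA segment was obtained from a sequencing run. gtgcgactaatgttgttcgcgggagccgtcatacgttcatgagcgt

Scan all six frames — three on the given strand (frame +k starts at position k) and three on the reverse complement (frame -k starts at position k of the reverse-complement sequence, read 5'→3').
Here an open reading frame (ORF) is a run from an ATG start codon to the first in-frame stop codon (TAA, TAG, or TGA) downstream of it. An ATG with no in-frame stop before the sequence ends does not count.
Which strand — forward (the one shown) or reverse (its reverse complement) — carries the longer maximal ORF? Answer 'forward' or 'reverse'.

forward

Reverse complement (5'→3'): ACGCTCATGAACGTATGACGGCTCCCGCGAACAACATTAGTCGCAC
Frame +1: GTG CGA CTA ATG TTG TTC GCG GGA GCC GTC ATA CGT TCA TGA GCG — ATG at 10, stop TGA at 40 → 33 nt.
Frame +2: TGC GAC TAA TGT TGT TCG CGG GAG CCG TCA TAC GTT CAT GAG CGT — no ATG→stop ORF.
Frame +3: GCG ACT AAT GTT GTT CGC GGG AGC CGT CAT ACG TTC ATG AGC — no ATG→stop ORF.
Frame -1: ACG CTC ATG AAC GTA TGA CGG CTC CCG CGA ACA ACA TTA GTC GCA — ATG at 7, stop TGA at 16 → 12 nt.
Frame -2: CGC TCA TGA ACG TAT GAC GGC TCC CGC GAA CAA CAT TAG TCG CAC — no ATG→stop ORF.
Frame -3: GCT CAT GAA CGT ATG ACG GCT CCC GCG AAC AAC ATT AGT CGC — no ATG→stop ORF.
Forward-strand max 33 nt; reverse-strand max 12 nt. The forward strand has the longer ORF.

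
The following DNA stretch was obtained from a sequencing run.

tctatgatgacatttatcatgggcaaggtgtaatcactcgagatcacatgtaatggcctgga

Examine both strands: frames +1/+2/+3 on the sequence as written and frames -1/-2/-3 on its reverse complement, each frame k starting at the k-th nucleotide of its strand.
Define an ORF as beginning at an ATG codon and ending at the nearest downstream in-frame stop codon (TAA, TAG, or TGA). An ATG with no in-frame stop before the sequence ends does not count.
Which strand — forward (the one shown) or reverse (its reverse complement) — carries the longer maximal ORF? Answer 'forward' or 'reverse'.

Reverse complement (5'→3'): TCCAGGCCATTACATGTGATCTCGAGTGATTACACCTTGCCCATGATAAATGTCATCATAGA
Frame +1: TCT ATG ATG ACA TTT ATC ATG GGC AAG GTG TAA TCA CTC GAG ATC ACA TGT AAT GGC CTG — ATG at 4, stop TAA at 31 → 30 nt; ATG at 7, stop TAA at 31 → 27 nt; ATG at 19, stop TAA at 31 → 15 nt.
Frame +2: CTA TGA TGA CAT TTA TCA TGG GCA AGG TGT AAT CAC TCG AGA TCA CAT GTA ATG GCC TGG — no ATG→stop ORF.
Frame +3: TAT GAT GAC ATT TAT CAT GGG CAA GGT GTA ATC ACT CGA GAT CAC ATG TAA TGG CCT GGA — ATG at 48, stop TAA at 51 → 6 nt.
Frame -1: TCC AGG CCA TTA CAT GTG ATC TCG AGT GAT TAC ACC TTG CCC ATG ATA AAT GTC ATC ATA — no ATG→stop ORF.
Frame -2: CCA GGC CAT TAC ATG TGA TCT CGA GTG ATT ACA CCT TGC CCA TGA TAA ATG TCA TCA TAG — ATG at 14, stop TGA at 17 → 6 nt; ATG at 50, stop TAG at 59 → 12 nt.
Frame -3: CAG GCC ATT ACA TGT GAT CTC GAG TGA TTA CAC CTT GCC CAT GAT AAA TGT CAT CAT AGA — no ATG→stop ORF.
Forward-strand max 30 nt; reverse-strand max 12 nt. The forward strand has the longer ORF.

forward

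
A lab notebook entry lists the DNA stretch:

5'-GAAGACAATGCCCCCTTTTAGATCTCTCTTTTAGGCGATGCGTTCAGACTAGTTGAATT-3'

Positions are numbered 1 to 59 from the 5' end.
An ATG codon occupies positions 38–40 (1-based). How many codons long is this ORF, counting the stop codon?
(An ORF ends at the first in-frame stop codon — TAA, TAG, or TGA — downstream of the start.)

Codons from position 38: ATG (38–40), CGT (41–43), TCA (44–46), GAC (47–49), TAG (50–52).
TAG is the first in-frame stop; that's 5 codons including the stop.

5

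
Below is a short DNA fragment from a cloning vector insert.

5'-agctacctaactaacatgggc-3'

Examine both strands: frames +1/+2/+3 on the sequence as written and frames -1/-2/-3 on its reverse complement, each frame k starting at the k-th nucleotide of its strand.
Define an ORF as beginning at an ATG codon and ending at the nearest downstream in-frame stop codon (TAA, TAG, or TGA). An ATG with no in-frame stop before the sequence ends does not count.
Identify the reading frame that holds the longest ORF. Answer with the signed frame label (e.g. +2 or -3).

-2

Reverse complement (5'→3'): GCCCATGTTAGTTAGGTAGCT
Frame +1: AGC TAC CTA ACT AAC ATG GGC — no ATG→stop ORF.
Frame +2: GCT ACC TAA CTA ACA TGG — no ATG→stop ORF.
Frame +3: CTA CCT AAC TAA CAT GGG — no ATG→stop ORF.
Frame -1: GCC CAT GTT AGT TAG GTA GCT — no ATG→stop ORF.
Frame -2: CCC ATG TTA GTT AGG TAG — ATG at 5, stop TAG at 17 → 15 nt.
Frame -3: CCA TGT TAG TTA GGT AGC — no ATG→stop ORF.
Longest ORF is 15 nt in frame -2 (positions 5–19).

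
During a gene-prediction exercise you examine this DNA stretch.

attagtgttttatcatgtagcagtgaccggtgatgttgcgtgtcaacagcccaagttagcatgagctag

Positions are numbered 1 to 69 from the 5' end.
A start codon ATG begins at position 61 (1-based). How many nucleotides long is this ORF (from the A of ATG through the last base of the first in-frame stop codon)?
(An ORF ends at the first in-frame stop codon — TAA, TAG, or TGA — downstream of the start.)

9

Codons from position 61: ATG (61–63), AGC (64–66), TAG (67–69).
TAG is the first in-frame stop; ORF spans 61–69, 9 nucleotides.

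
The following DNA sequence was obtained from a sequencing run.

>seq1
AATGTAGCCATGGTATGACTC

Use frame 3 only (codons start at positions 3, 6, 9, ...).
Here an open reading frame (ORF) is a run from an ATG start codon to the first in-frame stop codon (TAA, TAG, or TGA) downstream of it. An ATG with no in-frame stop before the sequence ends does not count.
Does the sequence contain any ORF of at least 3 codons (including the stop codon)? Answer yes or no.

Frame 3: TGT AGC CAT GGT ATG ACT — no ATG→stop ORF.
Largest ORF found is 0 codons < 3, so no.

no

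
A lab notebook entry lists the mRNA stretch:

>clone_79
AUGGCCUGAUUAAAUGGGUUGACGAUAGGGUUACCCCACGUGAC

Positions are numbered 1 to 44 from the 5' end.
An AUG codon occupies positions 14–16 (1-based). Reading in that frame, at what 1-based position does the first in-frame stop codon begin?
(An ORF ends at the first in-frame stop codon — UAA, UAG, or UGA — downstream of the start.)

20

Codons from position 14: AUG (14–16), GGU (17–19), UGA (20–22).
UGA is a stop codon; it begins at position 20.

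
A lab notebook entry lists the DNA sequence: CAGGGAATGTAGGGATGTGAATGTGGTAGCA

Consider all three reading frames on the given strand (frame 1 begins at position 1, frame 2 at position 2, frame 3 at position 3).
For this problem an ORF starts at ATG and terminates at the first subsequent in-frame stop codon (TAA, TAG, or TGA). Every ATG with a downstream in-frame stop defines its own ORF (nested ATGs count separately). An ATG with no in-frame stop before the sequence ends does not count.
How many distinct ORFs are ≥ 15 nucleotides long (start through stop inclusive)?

Frame 1: CAG GGA ATG TAG GGA TGT GAA TGT GGT AGC — ATG at 7, stop TAG at 10 → 6 nt.
Frame 2: AGG GAA TGT AGG GAT GTG AAT GTG GTA GCA — no ATG→stop ORF.
Frame 3: GGG AAT GTA GGG ATG TGA ATG TGG TAG — ATG at 15, stop TGA at 18 → 6 nt; ATG at 21, stop TAG at 27 → 9 nt.
No ORF reaches 15 nucleotides. Count = 0.

0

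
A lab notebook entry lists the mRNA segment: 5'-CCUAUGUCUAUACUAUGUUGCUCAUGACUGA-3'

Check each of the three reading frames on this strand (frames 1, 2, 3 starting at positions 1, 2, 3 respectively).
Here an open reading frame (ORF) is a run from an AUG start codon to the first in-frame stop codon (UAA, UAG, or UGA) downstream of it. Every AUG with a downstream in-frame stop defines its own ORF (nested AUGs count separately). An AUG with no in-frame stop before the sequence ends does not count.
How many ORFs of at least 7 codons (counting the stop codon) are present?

Frame 1: CCU AUG UCU AUA CUA UGU UGC UCA UGA CUG — AUG at 4, stop UGA at 25 → 24 nt.
Frame 2: CUA UGU CUA UAC UAU GUU GCU CAU GAC UGA — no AUG→stop ORF.
Frame 3: UAU GUC UAU ACU AUG UUG CUC AUG ACU — no AUG→stop ORF.
ORFs ≥ 7 codons: frame 1 4–27 (8 codons). Count = 1.

1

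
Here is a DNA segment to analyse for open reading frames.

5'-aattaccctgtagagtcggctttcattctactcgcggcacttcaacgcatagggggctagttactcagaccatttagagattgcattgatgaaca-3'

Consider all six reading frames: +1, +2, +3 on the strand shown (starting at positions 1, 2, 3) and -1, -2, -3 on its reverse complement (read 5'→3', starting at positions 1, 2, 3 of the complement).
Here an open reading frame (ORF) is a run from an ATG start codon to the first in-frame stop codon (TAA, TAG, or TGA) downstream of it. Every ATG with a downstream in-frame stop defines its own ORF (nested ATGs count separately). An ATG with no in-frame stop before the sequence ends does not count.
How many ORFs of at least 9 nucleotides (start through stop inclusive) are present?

4

Reverse complement (5'→3'): TGTTCATCAATGCAATCTCTAAATGGTCTGAGTAACTAGCCCCCTATGCGTTGAAGTGCCGCGAGTAGAATGAAAGCCGACTCTACAGGGTAATT
Frame +1: AAT TAC CCT GTA GAG TCG GCT TTC ATT CTA CTC GCG GCA CTT CAA CGC ATA GGG GGC TAG TTA CTC AGA CCA TTT AGA GAT TGC ATT GAT GAA — no ATG→stop ORF.
Frame +2: ATT ACC CTG TAG AGT CGG CTT TCA TTC TAC TCG CGG CAC TTC AAC GCA TAG GGG GCT AGT TAC TCA GAC CAT TTA GAG ATT GCA TTG ATG AAC — no ATG→stop ORF.
Frame +3: TTA CCC TGT AGA GTC GGC TTT CAT TCT ACT CGC GGC ACT TCA ACG CAT AGG GGG CTA GTT ACT CAG ACC ATT TAG AGA TTG CAT TGA TGA ACA — no ATG→stop ORF.
Frame -1: TGT TCA TCA ATG CAA TCT CTA AAT GGT CTG AGT AAC TAG CCC CCT ATG CGT TGA AGT GCC GCG AGT AGA ATG AAA GCC GAC TCT ACA GGG TAA — ATG at 10, stop TAG at 37 → 30 nt; ATG at 46, stop TGA at 52 → 9 nt; ATG at 70, stop TAA at 91 → 24 nt.
Frame -2: GTT CAT CAA TGC AAT CTC TAA ATG GTC TGA GTA ACT AGC CCC CTA TGC GTT GAA GTG CCG CGA GTA GAA TGA AAG CCG ACT CTA CAG GGT AAT — ATG at 23, stop TGA at 29 → 9 nt.
Frame -3: TTC ATC AAT GCA ATC TCT AAA TGG TCT GAG TAA CTA GCC CCC TAT GCG TTG AAG TGC CGC GAG TAG AAT GAA AGC CGA CTC TAC AGG GTA ATT — no ATG→stop ORF.
ORFs ≥ 9 nucleotides: frame -1 10–39 (30 nucleotides), frame -1 46–54 (9 nucleotides), frame -1 70–93 (24 nucleotides), frame -2 23–31 (9 nucleotides). Count = 4.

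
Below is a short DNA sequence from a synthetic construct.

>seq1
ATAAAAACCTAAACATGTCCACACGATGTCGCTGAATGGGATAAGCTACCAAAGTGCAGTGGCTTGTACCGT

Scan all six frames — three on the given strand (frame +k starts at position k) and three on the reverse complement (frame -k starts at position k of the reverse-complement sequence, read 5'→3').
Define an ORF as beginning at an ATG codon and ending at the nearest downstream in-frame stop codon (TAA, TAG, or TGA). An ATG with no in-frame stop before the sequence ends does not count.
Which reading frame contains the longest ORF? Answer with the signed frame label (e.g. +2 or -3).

+3

Reverse complement (5'→3'): ACGGTACAAGCCACTGCACTTTGGTAGCTTATCCCATTCAGCGACATCGTGTGGACATGTTTAGGTTTTTAT
Frame +1: ATA AAA ACC TAA ACA TGT CCA CAC GAT GTC GCT GAA TGG GAT AAG CTA CCA AAG TGC AGT GGC TTG TAC CGT — no ATG→stop ORF.
Frame +2: TAA AAA CCT AAA CAT GTC CAC ACG ATG TCG CTG AAT GGG ATA AGC TAC CAA AGT GCA GTG GCT TGT ACC — no ATG→stop ORF.
Frame +3: AAA AAC CTA AAC ATG TCC ACA CGA TGT CGC TGA ATG GGA TAA GCT ACC AAA GTG CAG TGG CTT GTA CCG — ATG at 15, stop TGA at 33 → 21 nt; ATG at 36, stop TAA at 42 → 9 nt.
Frame -1: ACG GTA CAA GCC ACT GCA CTT TGG TAG CTT ATC CCA TTC AGC GAC ATC GTG TGG ACA TGT TTA GGT TTT TAT — no ATG→stop ORF.
Frame -2: CGG TAC AAG CCA CTG CAC TTT GGT AGC TTA TCC CAT TCA GCG ACA TCG TGT GGA CAT GTT TAG GTT TTT — no ATG→stop ORF.
Frame -3: GGT ACA AGC CAC TGC ACT TTG GTA GCT TAT CCC ATT CAG CGA CAT CGT GTG GAC ATG TTT AGG TTT TTA — no ATG→stop ORF.
Longest ORF is 21 nt in frame +3 (positions 15–35).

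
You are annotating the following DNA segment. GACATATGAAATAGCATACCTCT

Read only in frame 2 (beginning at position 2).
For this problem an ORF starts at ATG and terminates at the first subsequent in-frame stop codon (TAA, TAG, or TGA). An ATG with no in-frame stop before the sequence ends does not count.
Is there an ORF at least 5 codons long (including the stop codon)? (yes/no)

Frame 2: ACA TAT GAA ATA GCA TAC CTC — no ATG→stop ORF.
Largest ORF found is 0 codons < 5, so no.

no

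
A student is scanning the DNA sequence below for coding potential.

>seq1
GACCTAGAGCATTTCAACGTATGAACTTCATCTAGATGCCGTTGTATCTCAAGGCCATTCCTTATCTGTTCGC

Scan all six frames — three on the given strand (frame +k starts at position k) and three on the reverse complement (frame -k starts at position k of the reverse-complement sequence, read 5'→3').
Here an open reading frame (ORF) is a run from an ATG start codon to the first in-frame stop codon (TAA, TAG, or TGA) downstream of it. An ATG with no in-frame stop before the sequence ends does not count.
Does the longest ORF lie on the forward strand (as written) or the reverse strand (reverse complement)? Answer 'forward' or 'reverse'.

reverse

Reverse complement (5'→3'): GCGAACAGATAAGGAATGGCCTTGAGATACAACGGCATCTAGATGAAGTTCATACGTTGAAATGCTCTAGGTC
Frame +1: GAC CTA GAG CAT TTC AAC GTA TGA ACT TCA TCT AGA TGC CGT TGT ATC TCA AGG CCA TTC CTT ATC TGT TCG — no ATG→stop ORF.
Frame +2: ACC TAG AGC ATT TCA ACG TAT GAA CTT CAT CTA GAT GCC GTT GTA TCT CAA GGC CAT TCC TTA TCT GTT CGC — no ATG→stop ORF.
Frame +3: CCT AGA GCA TTT CAA CGT ATG AAC TTC ATC TAG ATG CCG TTG TAT CTC AAG GCC ATT CCT TAT CTG TTC — ATG at 21, stop TAG at 33 → 15 nt.
Frame -1: GCG AAC AGA TAA GGA ATG GCC TTG AGA TAC AAC GGC ATC TAG ATG AAG TTC ATA CGT TGA AAT GCT CTA GGT — ATG at 16, stop TAG at 40 → 27 nt; ATG at 43, stop TGA at 58 → 18 nt.
Frame -2: CGA ACA GAT AAG GAA TGG CCT TGA GAT ACA ACG GCA TCT AGA TGA AGT TCA TAC GTT GAA ATG CTC TAG GTC — ATG at 62, stop TAG at 68 → 9 nt.
Frame -3: GAA CAG ATA AGG AAT GGC CTT GAG ATA CAA CGG CAT CTA GAT GAA GTT CAT ACG TTG AAA TGC TCT AGG — no ATG→stop ORF.
Forward-strand max 15 nt; reverse-strand max 27 nt. The reverse strand has the longer ORF.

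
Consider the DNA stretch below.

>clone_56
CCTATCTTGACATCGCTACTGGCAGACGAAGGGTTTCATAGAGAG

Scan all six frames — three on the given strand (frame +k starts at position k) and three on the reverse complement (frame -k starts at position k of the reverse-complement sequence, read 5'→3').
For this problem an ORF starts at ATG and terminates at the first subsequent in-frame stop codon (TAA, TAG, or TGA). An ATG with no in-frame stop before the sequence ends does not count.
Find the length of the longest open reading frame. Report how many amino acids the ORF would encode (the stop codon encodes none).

7

Reverse complement (5'→3'): CTCTCTATGAAACCCTTCGTCTGCCAGTAGCGATGTCAAGATAGG
Frame +1: CCT ATC TTG ACA TCG CTA CTG GCA GAC GAA GGG TTT CAT AGA GAG — no ATG→stop ORF.
Frame +2: CTA TCT TGA CAT CGC TAC TGG CAG ACG AAG GGT TTC ATA GAG — no ATG→stop ORF.
Frame +3: TAT CTT GAC ATC GCT ACT GGC AGA CGA AGG GTT TCA TAG AGA — no ATG→stop ORF.
Frame -1: CTC TCT ATG AAA CCC TTC GTC TGC CAG TAG CGA TGT CAA GAT AGG — ATG at 7, stop TAG at 28 → 24 nt.
Frame -2: TCT CTA TGA AAC CCT TCG TCT GCC AGT AGC GAT GTC AAG ATA — no ATG→stop ORF.
Frame -3: CTC TAT GAA ACC CTT CGT CTG CCA GTA GCG ATG TCA AGA TAG — ATG at 33, stop TAG at 42 → 12 nt.
Longest: frame -1, positions 7–30, 24 nt = 8 codons = 7 aa. → 7 amino acids.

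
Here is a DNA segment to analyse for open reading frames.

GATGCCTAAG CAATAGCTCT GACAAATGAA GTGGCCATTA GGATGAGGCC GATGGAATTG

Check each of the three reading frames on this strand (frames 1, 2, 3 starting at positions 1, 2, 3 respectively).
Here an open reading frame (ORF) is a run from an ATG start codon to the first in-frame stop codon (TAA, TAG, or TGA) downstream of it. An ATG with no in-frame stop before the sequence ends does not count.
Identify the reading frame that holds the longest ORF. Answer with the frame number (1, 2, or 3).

2

Frame 1: GAT GCC TAA GCA ATA GCT CTG ACA AAT GAA GTG GCC ATT AGG ATG AGG CCG ATG GAA TTG — no ATG→stop ORF.
Frame 2: ATG CCT AAG CAA TAG CTC TGA CAA ATG AAG TGG CCA TTA GGA TGA GGC CGA TGG AAT — ATG at 2, stop TAG at 14 → 15 nt; ATG at 26, stop TGA at 44 → 21 nt.
Frame 3: TGC CTA AGC AAT AGC TCT GAC AAA TGA AGT GGC CAT TAG GAT GAG GCC GAT GGA ATT — no ATG→stop ORF.
Longest ORF is 21 nt in frame 2 (positions 26–46).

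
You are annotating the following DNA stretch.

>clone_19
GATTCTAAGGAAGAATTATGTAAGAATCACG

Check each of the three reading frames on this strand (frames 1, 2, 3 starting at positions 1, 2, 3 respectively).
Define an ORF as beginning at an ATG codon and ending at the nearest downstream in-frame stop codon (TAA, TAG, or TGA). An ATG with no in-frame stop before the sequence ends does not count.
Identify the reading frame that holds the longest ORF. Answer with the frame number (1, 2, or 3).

Frame 1: GAT TCT AAG GAA GAA TTA TGT AAG AAT CAC — no ATG→stop ORF.
Frame 2: ATT CTA AGG AAG AAT TAT GTA AGA ATC ACG — no ATG→stop ORF.
Frame 3: TTC TAA GGA AGA ATT ATG TAA GAA TCA — ATG at 18, stop TAA at 21 → 6 nt.
Longest ORF is 6 nt in frame 3 (positions 18–23).

3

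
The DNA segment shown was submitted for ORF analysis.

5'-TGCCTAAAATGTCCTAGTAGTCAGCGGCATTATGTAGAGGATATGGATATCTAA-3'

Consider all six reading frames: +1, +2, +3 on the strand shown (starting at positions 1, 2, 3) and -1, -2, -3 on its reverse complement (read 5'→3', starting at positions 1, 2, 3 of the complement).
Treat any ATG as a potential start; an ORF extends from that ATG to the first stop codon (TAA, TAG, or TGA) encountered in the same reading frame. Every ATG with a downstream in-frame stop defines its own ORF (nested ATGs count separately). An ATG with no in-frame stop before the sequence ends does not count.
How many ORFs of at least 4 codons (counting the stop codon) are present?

Reverse complement (5'→3'): TTAGATATCCATATCCTCTACATAATGCCGCTGACTACTAGGACATTTTAGGCA
Frame +1: TGC CTA AAA TGT CCT AGT AGT CAG CGG CAT TAT GTA GAG GAT ATG GAT ATC TAA — ATG at 43, stop TAA at 52 → 12 nt.
Frame +2: GCC TAA AAT GTC CTA GTA GTC AGC GGC ATT ATG TAG AGG ATA TGG ATA TCT — ATG at 32, stop TAG at 35 → 6 nt.
Frame +3: CCT AAA ATG TCC TAG TAG TCA GCG GCA TTA TGT AGA GGA TAT GGA TAT CTA — ATG at 9, stop TAG at 15 → 9 nt.
Frame -1: TTA GAT ATC CAT ATC CTC TAC ATA ATG CCG CTG ACT ACT AGG ACA TTT TAG GCA — ATG at 25, stop TAG at 49 → 27 nt.
Frame -2: TAG ATA TCC ATA TCC TCT ACA TAA TGC CGC TGA CTA CTA GGA CAT TTT AGG — no ATG→stop ORF.
Frame -3: AGA TAT CCA TAT CCT CTA CAT AAT GCC GCT GAC TAC TAG GAC ATT TTA GGC — no ATG→stop ORF.
ORFs ≥ 4 codons: frame +1 43–54 (4 codons), frame -1 25–51 (9 codons). Count = 2.

2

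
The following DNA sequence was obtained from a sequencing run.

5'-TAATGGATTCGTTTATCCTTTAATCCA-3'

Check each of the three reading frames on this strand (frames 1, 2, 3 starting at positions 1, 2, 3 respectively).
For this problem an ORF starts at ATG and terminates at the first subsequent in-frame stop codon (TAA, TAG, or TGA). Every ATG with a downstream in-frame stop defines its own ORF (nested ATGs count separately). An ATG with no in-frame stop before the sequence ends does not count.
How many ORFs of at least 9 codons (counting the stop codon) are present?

Frame 1: TAA TGG ATT CGT TTA TCC TTT AAT CCA — no ATG→stop ORF.
Frame 2: AAT GGA TTC GTT TAT CCT TTA ATC — no ATG→stop ORF.
Frame 3: ATG GAT TCG TTT ATC CTT TAA TCC — ATG at 3, stop TAA at 21 → 21 nt.
No ORF reaches 9 codons. Count = 0.

0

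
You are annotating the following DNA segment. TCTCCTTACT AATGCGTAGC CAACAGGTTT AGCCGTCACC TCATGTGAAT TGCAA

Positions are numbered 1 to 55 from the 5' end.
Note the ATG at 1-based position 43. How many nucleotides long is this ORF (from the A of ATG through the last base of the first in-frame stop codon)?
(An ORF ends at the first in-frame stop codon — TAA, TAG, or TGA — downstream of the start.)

Codons from position 43: ATG (43–45), TGA (46–48).
TGA is the first in-frame stop; ORF spans 43–48, 6 nucleotides.

6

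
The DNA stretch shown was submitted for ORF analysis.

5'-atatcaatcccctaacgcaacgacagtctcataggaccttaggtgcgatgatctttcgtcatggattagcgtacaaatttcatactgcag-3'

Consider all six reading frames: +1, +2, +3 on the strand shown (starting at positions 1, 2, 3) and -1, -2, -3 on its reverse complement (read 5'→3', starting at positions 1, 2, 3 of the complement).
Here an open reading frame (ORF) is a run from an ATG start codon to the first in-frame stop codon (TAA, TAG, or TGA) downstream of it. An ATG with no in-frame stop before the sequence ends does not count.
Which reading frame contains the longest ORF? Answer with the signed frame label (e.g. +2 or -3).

Reverse complement (5'→3'): CTGCAGTATGAAATTTGTACGCTAATCCATGACGAAAGATCATCGCACCTAAGGTCCTATGAGACTGTCGTTGCGTTAGGGGATTGATAT
Frame +1: ATA TCA ATC CCC TAA CGC AAC GAC AGT CTC ATA GGA CCT TAG GTG CGA TGA TCT TTC GTC ATG GAT TAG CGT ACA AAT TTC ATA CTG CAG — ATG at 61, stop TAG at 67 → 9 nt.
Frame +2: TAT CAA TCC CCT AAC GCA ACG ACA GTC TCA TAG GAC CTT AGG TGC GAT GAT CTT TCG TCA TGG ATT AGC GTA CAA ATT TCA TAC TGC — no ATG→stop ORF.
Frame +3: ATC AAT CCC CTA ACG CAA CGA CAG TCT CAT AGG ACC TTA GGT GCG ATG ATC TTT CGT CAT GGA TTA GCG TAC AAA TTT CAT ACT GCA — no ATG→stop ORF.
Frame -1: CTG CAG TAT GAA ATT TGT ACG CTA ATC CAT GAC GAA AGA TCA TCG CAC CTA AGG TCC TAT GAG ACT GTC GTT GCG TTA GGG GAT TGA TAT — no ATG→stop ORF.
Frame -2: TGC AGT ATG AAA TTT GTA CGC TAA TCC ATG ACG AAA GAT CAT CGC ACC TAA GGT CCT ATG AGA CTG TCG TTG CGT TAG GGG ATT GAT — ATG at 8, stop TAA at 23 → 18 nt; ATG at 29, stop TAA at 50 → 24 nt; ATG at 59, stop TAG at 77 → 21 nt.
Frame -3: GCA GTA TGA AAT TTG TAC GCT AAT CCA TGA CGA AAG ATC ATC GCA CCT AAG GTC CTA TGA GAC TGT CGT TGC GTT AGG GGA TTG ATA — no ATG→stop ORF.
Longest ORF is 24 nt in frame -2 (positions 29–52).

-2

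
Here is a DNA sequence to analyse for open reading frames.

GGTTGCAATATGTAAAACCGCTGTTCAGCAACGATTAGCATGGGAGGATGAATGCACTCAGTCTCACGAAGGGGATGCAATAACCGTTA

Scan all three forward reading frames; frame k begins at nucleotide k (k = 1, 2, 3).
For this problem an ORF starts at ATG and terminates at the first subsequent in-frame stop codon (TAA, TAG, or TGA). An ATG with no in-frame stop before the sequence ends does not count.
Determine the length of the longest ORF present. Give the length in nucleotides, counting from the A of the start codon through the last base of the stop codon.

Frame 1: GGT TGC AAT ATG TAA AAC CGC TGT TCA GCA ACG ATT AGC ATG GGA GGA TGA ATG CAC TCA GTC TCA CGA AGG GGA TGC AAT AAC CGT — ATG at 10, stop TAA at 13 → 6 nt; ATG at 40, stop TGA at 49 → 12 nt.
Frame 2: GTT GCA ATA TGT AAA ACC GCT GTT CAG CAA CGA TTA GCA TGG GAG GAT GAA TGC ACT CAG TCT CAC GAA GGG GAT GCA ATA ACC GTT — no ATG→stop ORF.
Frame 3: TTG CAA TAT GTA AAA CCG CTG TTC AGC AAC GAT TAG CAT GGG AGG ATG AAT GCA CTC AGT CTC ACG AAG GGG ATG CAA TAA CCG TTA — ATG at 48, stop TAA at 81 → 36 nt; ATG at 75, stop TAA at 81 → 9 nt.
Longest: frame 3, positions 48–83, 36 nt = 12 codons = 11 aa. → 36 nucleotides.

36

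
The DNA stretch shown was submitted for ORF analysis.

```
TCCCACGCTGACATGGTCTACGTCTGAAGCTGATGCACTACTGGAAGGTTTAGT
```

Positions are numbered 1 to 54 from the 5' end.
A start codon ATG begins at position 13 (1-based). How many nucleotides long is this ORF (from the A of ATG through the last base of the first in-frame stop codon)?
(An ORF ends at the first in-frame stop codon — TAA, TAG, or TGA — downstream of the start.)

Codons from position 13: ATG (13–15), GTC (16–18), TAC (19–21), GTC (22–24), TGA (25–27).
TGA is the first in-frame stop; ORF spans 13–27, 15 nucleotides.

15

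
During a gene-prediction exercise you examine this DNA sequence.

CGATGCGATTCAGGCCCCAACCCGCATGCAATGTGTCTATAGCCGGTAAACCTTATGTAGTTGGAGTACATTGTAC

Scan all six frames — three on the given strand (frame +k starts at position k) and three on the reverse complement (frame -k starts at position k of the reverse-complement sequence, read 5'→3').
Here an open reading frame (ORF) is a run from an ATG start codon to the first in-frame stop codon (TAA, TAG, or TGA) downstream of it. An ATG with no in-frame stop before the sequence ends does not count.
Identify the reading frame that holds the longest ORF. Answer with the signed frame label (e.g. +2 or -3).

+2

Reverse complement (5'→3'): GTACAATGTACTCCAACTACATAAGGTTTACCGGCTATAGACACATTGCATGCGGGTTGGGGCCTGAATCGCATCG
Frame +1: CGA TGC GAT TCA GGC CCC AAC CCG CAT GCA ATG TGT CTA TAG CCG GTA AAC CTT ATG TAG TTG GAG TAC ATT GTA — ATG at 31, stop TAG at 40 → 12 nt; ATG at 55, stop TAG at 58 → 6 nt.
Frame +2: GAT GCG ATT CAG GCC CCA ACC CGC ATG CAA TGT GTC TAT AGC CGG TAA ACC TTA TGT AGT TGG AGT ACA TTG TAC — ATG at 26, stop TAA at 47 → 24 nt.
Frame +3: ATG CGA TTC AGG CCC CAA CCC GCA TGC AAT GTG TCT ATA GCC GGT AAA CCT TAT GTA GTT GGA GTA CAT TGT — no ATG→stop ORF.
Frame -1: GTA CAA TGT ACT CCA ACT ACA TAA GGT TTA CCG GCT ATA GAC ACA TTG CAT GCG GGT TGG GGC CTG AAT CGC ATC — no ATG→stop ORF.
Frame -2: TAC AAT GTA CTC CAA CTA CAT AAG GTT TAC CGG CTA TAG ACA CAT TGC ATG CGG GTT GGG GCC TGA ATC GCA TCG — ATG at 50, stop TGA at 65 → 18 nt.
Frame -3: ACA ATG TAC TCC AAC TAC ATA AGG TTT ACC GGC TAT AGA CAC ATT GCA TGC GGG TTG GGG CCT GAA TCG CAT — no ATG→stop ORF.
Longest ORF is 24 nt in frame +2 (positions 26–49).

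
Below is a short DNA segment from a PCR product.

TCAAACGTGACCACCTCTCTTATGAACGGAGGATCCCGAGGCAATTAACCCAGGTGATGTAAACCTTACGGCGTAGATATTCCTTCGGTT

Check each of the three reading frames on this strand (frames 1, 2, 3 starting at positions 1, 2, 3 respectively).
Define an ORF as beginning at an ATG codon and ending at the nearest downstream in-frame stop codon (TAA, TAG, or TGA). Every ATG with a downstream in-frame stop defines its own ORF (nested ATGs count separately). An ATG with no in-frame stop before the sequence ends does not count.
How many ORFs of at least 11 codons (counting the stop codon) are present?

Frame 1: TCA AAC GTG ACC ACC TCT CTT ATG AAC GGA GGA TCC CGA GGC AAT TAA CCC AGG TGA TGT AAA CCT TAC GGC GTA GAT ATT CCT TCG GTT — ATG at 22, stop TAA at 46 → 27 nt.
Frame 2: CAA ACG TGA CCA CCT CTC TTA TGA ACG GAG GAT CCC GAG GCA ATT AAC CCA GGT GAT GTA AAC CTT ACG GCG TAG ATA TTC CTT CGG — no ATG→stop ORF.
Frame 3: AAA CGT GAC CAC CTC TCT TAT GAA CGG AGG ATC CCG AGG CAA TTA ACC CAG GTG ATG TAA ACC TTA CGG CGT AGA TAT TCC TTC GGT — ATG at 57, stop TAA at 60 → 6 nt.
No ORF reaches 11 codons. Count = 0.

0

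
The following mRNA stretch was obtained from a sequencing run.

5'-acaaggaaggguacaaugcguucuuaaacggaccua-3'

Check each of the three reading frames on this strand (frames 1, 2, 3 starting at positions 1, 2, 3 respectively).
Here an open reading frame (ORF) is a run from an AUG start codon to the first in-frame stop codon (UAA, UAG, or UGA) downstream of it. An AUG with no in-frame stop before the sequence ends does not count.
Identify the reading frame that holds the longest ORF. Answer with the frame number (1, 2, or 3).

Frame 1: ACA AGG AAG GGU ACA AUG CGU UCU UAA ACG GAC CUA — AUG at 16, stop UAA at 25 → 12 nt.
Frame 2: CAA GGA AGG GUA CAA UGC GUU CUU AAA CGG ACC — no AUG→stop ORF.
Frame 3: AAG GAA GGG UAC AAU GCG UUC UUA AAC GGA CCU — no AUG→stop ORF.
Longest ORF is 12 nt in frame 1 (positions 16–27).

1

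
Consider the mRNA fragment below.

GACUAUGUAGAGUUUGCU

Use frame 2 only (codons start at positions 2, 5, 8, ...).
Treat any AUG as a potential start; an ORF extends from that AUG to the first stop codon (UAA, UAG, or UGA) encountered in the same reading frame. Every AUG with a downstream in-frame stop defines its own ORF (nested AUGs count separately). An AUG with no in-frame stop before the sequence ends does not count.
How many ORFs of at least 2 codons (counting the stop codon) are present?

Frame 2: ACU AUG UAG AGU UUG — AUG at 5, stop UAG at 8 → 6 nt.
ORFs ≥ 2 codons: frame 2 5–10 (2 codons). Count = 1.

1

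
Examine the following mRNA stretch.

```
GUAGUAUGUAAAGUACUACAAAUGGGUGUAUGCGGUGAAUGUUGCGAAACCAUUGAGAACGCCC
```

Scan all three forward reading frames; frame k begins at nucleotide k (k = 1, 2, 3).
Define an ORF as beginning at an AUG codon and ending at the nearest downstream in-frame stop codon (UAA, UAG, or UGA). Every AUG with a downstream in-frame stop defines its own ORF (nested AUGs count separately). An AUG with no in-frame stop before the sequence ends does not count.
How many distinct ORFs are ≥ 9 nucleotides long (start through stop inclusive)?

2

Frame 1: GUA GUA UGU AAA GUA CUA CAA AUG GGU GUA UGC GGU GAA UGU UGC GAA ACC AUU GAG AAC GCC — no AUG→stop ORF.
Frame 2: UAG UAU GUA AAG UAC UAC AAA UGG GUG UAU GCG GUG AAU GUU GCG AAA CCA UUG AGA ACG CCC — no AUG→stop ORF.
Frame 3: AGU AUG UAA AGU ACU ACA AAU GGG UGU AUG CGG UGA AUG UUG CGA AAC CAU UGA GAA CGC — AUG at 6, stop UAA at 9 → 6 nt; AUG at 30, stop UGA at 36 → 9 nt; AUG at 39, stop UGA at 54 → 18 nt.
ORFs ≥ 9 nucleotides: frame 3 30–38 (9 nucleotides), frame 3 39–56 (18 nucleotides). Count = 2.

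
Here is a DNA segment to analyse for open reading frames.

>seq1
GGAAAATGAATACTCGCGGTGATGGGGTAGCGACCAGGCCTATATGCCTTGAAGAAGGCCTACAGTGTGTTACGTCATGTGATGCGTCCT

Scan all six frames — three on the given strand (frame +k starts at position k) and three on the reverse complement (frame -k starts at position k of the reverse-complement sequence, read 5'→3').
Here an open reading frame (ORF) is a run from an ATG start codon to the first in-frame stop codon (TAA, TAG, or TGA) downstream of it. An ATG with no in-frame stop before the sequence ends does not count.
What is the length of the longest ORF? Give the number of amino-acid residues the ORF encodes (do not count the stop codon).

Reverse complement (5'→3'): AGGACGCATCACATGACGTAACACACTGTAGGCCTTCTTCAAGGCATATAGGCCTGGTCGCTACCCCATCACCGCGAGTATTCATTTTCC
Frame +1: GGA AAA TGA ATA CTC GCG GTG ATG GGG TAG CGA CCA GGC CTA TAT GCC TTG AAG AAG GCC TAC AGT GTG TTA CGT CAT GTG ATG CGT CCT — ATG at 22, stop TAG at 28 → 9 nt.
Frame +2: GAA AAT GAA TAC TCG CGG TGA TGG GGT AGC GAC CAG GCC TAT ATG CCT TGA AGA AGG CCT ACA GTG TGT TAC GTC ATG TGA TGC GTC — ATG at 44, stop TGA at 50 → 9 nt; ATG at 77, stop TGA at 80 → 6 nt.
Frame +3: AAA ATG AAT ACT CGC GGT GAT GGG GTA GCG ACC AGG CCT ATA TGC CTT GAA GAA GGC CTA CAG TGT GTT ACG TCA TGT GAT GCG TCC — no ATG→stop ORF.
Frame -1: AGG ACG CAT CAC ATG ACG TAA CAC ACT GTA GGC CTT CTT CAA GGC ATA TAG GCC TGG TCG CTA CCC CAT CAC CGC GAG TAT TCA TTT TCC — ATG at 13, stop TAA at 19 → 9 nt.
Frame -2: GGA CGC ATC ACA TGA CGT AAC ACA CTG TAG GCC TTC TTC AAG GCA TAT AGG CCT GGT CGC TAC CCC ATC ACC GCG AGT ATT CAT TTT — no ATG→stop ORF.
Frame -3: GAC GCA TCA CAT GAC GTA ACA CAC TGT AGG CCT TCT TCA AGG CAT ATA GGC CTG GTC GCT ACC CCA TCA CCG CGA GTA TTC ATT TTC — no ATG→stop ORF.
Longest: frame +1, positions 22–30, 9 nt = 3 codons = 2 aa. → 2 amino acids.

2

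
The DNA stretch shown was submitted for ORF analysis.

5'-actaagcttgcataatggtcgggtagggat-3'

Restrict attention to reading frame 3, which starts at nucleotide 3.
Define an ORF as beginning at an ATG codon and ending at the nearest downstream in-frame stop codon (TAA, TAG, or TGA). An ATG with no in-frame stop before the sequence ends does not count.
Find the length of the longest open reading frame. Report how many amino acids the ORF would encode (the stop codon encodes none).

3

Frame 3: TAA GCT TGC ATA ATG GTC GGG TAG GGA — ATG at 15, stop TAG at 24 → 12 nt.
Longest: frame 3, positions 15–26, 12 nt = 4 codons = 3 aa. → 3 amino acids.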